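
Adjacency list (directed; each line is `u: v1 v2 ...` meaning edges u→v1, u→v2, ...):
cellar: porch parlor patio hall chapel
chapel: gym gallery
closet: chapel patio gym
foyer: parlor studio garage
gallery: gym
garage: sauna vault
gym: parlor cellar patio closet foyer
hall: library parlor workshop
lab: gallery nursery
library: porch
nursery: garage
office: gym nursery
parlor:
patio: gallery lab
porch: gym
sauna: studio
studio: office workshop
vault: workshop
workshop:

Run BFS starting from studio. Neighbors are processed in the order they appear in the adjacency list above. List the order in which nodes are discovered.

Visit studio; enqueue office, workshop → queue [office, workshop]
Visit office; enqueue gym, nursery → queue [workshop, gym, nursery]
Visit workshop → queue [gym, nursery]
Visit gym; enqueue parlor, cellar, patio, closet, foyer → queue [nursery, parlor, cellar, patio, closet, foyer]
Visit nursery; enqueue garage → queue [parlor, cellar, patio, closet, foyer, garage]
Visit parlor → queue [cellar, patio, closet, foyer, garage]
Visit cellar; enqueue porch, hall, chapel → queue [patio, closet, foyer, garage, porch, hall, chapel]
Visit patio; enqueue gallery, lab → queue [closet, foyer, garage, porch, hall, chapel, gallery, lab]
Visit closet → queue [foyer, garage, porch, hall, chapel, gallery, lab]
Visit foyer → queue [garage, porch, hall, chapel, gallery, lab]
Visit garage; enqueue sauna, vault → queue [porch, hall, chapel, gallery, lab, sauna, vault]
Visit porch → queue [hall, chapel, gallery, lab, sauna, vault]
Visit hall; enqueue library → queue [chapel, gallery, lab, sauna, vault, library]
Visit chapel → queue [gallery, lab, sauna, vault, library]
Visit gallery → queue [lab, sauna, vault, library]
Visit lab → queue [sauna, vault, library]
Visit sauna → queue [vault, library]
Visit vault → queue [library]
Visit library → queue []

studio, office, workshop, gym, nursery, parlor, cellar, patio, closet, foyer, garage, porch, hall, chapel, gallery, lab, sauna, vault, library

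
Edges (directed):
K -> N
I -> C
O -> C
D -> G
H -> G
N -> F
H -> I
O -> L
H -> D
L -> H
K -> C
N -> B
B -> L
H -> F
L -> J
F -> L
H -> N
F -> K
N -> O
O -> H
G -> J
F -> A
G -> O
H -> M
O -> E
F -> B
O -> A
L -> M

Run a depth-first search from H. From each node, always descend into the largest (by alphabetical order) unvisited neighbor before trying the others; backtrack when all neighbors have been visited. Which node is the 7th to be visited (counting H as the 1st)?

Visit H
H → N
N → O
O → L
L → M
L → J
O → E
O → C
O → A
N → F
F → K
F → B
H → I
H → G
H → D

Visit order: H, N, O, L, M, J, E, C, A, F, K, B, I, G, D

E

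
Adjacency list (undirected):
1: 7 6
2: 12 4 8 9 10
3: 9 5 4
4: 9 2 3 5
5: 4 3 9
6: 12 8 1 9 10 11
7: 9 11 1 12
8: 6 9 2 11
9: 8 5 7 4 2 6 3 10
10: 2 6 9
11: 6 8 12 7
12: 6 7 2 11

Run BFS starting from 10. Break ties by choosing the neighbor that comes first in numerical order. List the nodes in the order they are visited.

Visit 10; enqueue 2, 6, 9 → queue [2, 6, 9]
Visit 2; enqueue 4, 8, 12 → queue [6, 9, 4, 8, 12]
Visit 6; enqueue 1, 11 → queue [9, 4, 8, 12, 1, 11]
Visit 9; enqueue 3, 5, 7 → queue [4, 8, 12, 1, 11, 3, 5, 7]
Visit 4 → queue [8, 12, 1, 11, 3, 5, 7]
Visit 8 → queue [12, 1, 11, 3, 5, 7]
Visit 12 → queue [1, 11, 3, 5, 7]
Visit 1 → queue [11, 3, 5, 7]
Visit 11 → queue [3, 5, 7]
Visit 3 → queue [5, 7]
Visit 5 → queue [7]
Visit 7 → queue []

10, 2, 6, 9, 4, 8, 12, 1, 11, 3, 5, 7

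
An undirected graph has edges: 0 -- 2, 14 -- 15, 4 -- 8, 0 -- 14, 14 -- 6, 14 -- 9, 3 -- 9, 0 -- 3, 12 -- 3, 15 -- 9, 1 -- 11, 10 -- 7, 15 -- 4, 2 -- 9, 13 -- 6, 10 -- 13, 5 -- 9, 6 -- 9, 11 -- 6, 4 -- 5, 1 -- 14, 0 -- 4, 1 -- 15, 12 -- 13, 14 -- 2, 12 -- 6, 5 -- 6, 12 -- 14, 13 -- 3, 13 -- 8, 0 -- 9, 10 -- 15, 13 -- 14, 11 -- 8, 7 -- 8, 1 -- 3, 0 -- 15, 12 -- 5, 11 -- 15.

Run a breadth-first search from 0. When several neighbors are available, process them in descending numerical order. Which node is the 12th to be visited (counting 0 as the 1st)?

12

Visit 0; enqueue 15, 14, 9, 4, 3, 2 → queue [15, 14, 9, 4, 3, 2]
Visit 15; enqueue 11, 10, 1 → queue [14, 9, 4, 3, 2, 11, 10, 1]
Visit 14; enqueue 13, 12, 6 → queue [9, 4, 3, 2, 11, 10, 1, 13, 12, 6]
Visit 9; enqueue 5 → queue [4, 3, 2, 11, 10, 1, 13, 12, 6, 5]
Visit 4; enqueue 8 → queue [3, 2, 11, 10, 1, 13, 12, 6, 5, 8]
Visit 3 → queue [2, 11, 10, 1, 13, 12, 6, 5, 8]
Visit 2 → queue [11, 10, 1, 13, 12, 6, 5, 8]
Visit 11 → queue [10, 1, 13, 12, 6, 5, 8]
Visit 10; enqueue 7 → queue [1, 13, 12, 6, 5, 8, 7]
Visit 1 → queue [13, 12, 6, 5, 8, 7]
Visit 13 → queue [12, 6, 5, 8, 7]
Visit 12 → queue [6, 5, 8, 7]
Visit 6 → queue [5, 8, 7]
Visit 5 → queue [8, 7]
Visit 8 → queue [7]
Visit 7 → queue []

Visit order: 0, 15, 14, 9, 4, 3, 2, 11, 10, 1, 13, 12, 6, 5, 8, 7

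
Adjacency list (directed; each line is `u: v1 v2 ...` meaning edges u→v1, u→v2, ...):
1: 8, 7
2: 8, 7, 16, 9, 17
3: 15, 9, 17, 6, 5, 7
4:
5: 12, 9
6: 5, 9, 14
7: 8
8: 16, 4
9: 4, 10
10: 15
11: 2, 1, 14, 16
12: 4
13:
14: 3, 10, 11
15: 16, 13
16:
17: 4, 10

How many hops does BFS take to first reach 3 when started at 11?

2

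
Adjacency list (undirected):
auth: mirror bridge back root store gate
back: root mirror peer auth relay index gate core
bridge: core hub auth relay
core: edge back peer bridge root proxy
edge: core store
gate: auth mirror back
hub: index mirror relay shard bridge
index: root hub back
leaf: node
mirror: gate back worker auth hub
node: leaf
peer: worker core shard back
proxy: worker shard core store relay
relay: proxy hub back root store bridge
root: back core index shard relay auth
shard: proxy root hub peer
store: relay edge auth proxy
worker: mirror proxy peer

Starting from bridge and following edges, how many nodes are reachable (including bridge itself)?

BFS from bridge visits: bridge, relay, hub, core, auth, store, root, proxy, back, shard, mirror, index, peer, edge, gate, worker
Reachable nodes: 16 of 18 total.

16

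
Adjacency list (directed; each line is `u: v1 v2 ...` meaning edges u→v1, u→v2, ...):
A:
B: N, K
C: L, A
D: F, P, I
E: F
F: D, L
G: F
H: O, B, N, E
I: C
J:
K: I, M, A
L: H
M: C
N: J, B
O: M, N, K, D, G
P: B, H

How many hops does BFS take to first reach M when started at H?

2

Level 0: H
Level 1: B, E, N, O
Level 2: D, F, G, J, K, M
Level 3: A, C, I, L, P
M first appears at level 2.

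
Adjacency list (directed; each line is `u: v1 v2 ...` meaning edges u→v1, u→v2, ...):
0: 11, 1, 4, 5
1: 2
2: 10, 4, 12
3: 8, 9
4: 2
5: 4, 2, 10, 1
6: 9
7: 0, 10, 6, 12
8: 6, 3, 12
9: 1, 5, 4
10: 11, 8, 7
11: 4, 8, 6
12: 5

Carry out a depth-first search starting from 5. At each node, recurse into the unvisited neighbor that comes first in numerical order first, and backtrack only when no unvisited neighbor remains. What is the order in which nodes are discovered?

5, 1, 2, 4, 10, 7, 0, 11, 6, 9, 8, 3, 12

Visit 5
5 → 1
1 → 2
2 → 4
2 → 10
10 → 7
7 → 0
0 → 11
11 → 6
6 → 9
11 → 8
8 → 3
8 → 12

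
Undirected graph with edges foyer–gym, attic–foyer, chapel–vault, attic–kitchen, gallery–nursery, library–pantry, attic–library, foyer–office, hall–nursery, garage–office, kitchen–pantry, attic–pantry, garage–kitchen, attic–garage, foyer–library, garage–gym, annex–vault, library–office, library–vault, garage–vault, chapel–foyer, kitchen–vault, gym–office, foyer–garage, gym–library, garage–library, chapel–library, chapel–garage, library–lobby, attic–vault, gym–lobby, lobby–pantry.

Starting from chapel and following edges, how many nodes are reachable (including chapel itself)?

12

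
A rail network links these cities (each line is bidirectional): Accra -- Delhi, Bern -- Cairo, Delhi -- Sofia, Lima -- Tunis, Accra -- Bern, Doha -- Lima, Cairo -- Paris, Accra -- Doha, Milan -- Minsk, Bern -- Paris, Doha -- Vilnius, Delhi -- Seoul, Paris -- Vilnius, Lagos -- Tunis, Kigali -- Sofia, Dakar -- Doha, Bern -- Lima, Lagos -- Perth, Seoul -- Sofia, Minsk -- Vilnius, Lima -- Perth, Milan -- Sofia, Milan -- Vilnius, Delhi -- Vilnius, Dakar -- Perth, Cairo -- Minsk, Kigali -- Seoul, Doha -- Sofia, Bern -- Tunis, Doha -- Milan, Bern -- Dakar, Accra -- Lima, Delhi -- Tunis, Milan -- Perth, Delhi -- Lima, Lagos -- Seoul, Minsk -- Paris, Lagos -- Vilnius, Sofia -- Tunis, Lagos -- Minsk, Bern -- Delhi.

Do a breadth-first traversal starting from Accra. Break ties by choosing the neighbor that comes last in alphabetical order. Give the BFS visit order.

Visit Accra; enqueue Lima, Doha, Delhi, Bern → queue [Lima, Doha, Delhi, Bern]
Visit Lima; enqueue Tunis, Perth → queue [Doha, Delhi, Bern, Tunis, Perth]
Visit Doha; enqueue Vilnius, Sofia, Milan, Dakar → queue [Delhi, Bern, Tunis, Perth, Vilnius, Sofia, Milan, Dakar]
Visit Delhi; enqueue Seoul → queue [Bern, Tunis, Perth, Vilnius, Sofia, Milan, Dakar, Seoul]
Visit Bern; enqueue Paris, Cairo → queue [Tunis, Perth, Vilnius, Sofia, Milan, Dakar, Seoul, Paris, Cairo]
Visit Tunis; enqueue Lagos → queue [Perth, Vilnius, Sofia, Milan, Dakar, Seoul, Paris, Cairo, Lagos]
Visit Perth → queue [Vilnius, Sofia, Milan, Dakar, Seoul, Paris, Cairo, Lagos]
Visit Vilnius; enqueue Minsk → queue [Sofia, Milan, Dakar, Seoul, Paris, Cairo, Lagos, Minsk]
Visit Sofia; enqueue Kigali → queue [Milan, Dakar, Seoul, Paris, Cairo, Lagos, Minsk, Kigali]
Visit Milan → queue [Dakar, Seoul, Paris, Cairo, Lagos, Minsk, Kigali]
Visit Dakar → queue [Seoul, Paris, Cairo, Lagos, Minsk, Kigali]
Visit Seoul → queue [Paris, Cairo, Lagos, Minsk, Kigali]
Visit Paris → queue [Cairo, Lagos, Minsk, Kigali]
Visit Cairo → queue [Lagos, Minsk, Kigali]
Visit Lagos → queue [Minsk, Kigali]
Visit Minsk → queue [Kigali]
Visit Kigali → queue []

Accra, Lima, Doha, Delhi, Bern, Tunis, Perth, Vilnius, Sofia, Milan, Dakar, Seoul, Paris, Cairo, Lagos, Minsk, Kigali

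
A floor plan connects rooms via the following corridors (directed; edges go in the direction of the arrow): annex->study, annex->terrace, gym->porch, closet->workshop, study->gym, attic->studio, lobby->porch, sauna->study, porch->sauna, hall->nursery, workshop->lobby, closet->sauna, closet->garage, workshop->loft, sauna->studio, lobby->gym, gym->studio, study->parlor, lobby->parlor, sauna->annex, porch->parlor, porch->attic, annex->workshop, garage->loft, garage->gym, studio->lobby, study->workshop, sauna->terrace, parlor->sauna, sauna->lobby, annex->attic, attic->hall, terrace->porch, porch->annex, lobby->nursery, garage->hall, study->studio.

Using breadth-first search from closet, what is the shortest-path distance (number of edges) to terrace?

2

Level 0: closet
Level 1: garage, sauna, workshop
Level 2: annex, gym, hall, lobby, loft, studio, study, terrace
Level 3: attic, nursery, parlor, porch
terrace first appears at level 2.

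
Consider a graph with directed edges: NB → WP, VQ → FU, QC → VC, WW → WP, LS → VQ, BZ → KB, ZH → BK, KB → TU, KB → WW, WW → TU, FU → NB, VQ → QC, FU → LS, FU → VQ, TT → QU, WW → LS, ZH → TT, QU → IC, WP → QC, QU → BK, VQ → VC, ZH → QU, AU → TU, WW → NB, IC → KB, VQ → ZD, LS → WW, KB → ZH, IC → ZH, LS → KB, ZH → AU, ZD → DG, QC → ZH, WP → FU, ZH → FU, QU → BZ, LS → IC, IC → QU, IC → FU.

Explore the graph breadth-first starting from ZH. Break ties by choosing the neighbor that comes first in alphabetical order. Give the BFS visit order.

ZH, AU, BK, FU, QU, TT, TU, LS, NB, VQ, BZ, IC, KB, WW, WP, QC, VC, ZD, DG

Visit ZH; enqueue AU, BK, FU, QU, TT → queue [AU, BK, FU, QU, TT]
Visit AU; enqueue TU → queue [BK, FU, QU, TT, TU]
Visit BK → queue [FU, QU, TT, TU]
Visit FU; enqueue LS, NB, VQ → queue [QU, TT, TU, LS, NB, VQ]
Visit QU; enqueue BZ, IC → queue [TT, TU, LS, NB, VQ, BZ, IC]
Visit TT → queue [TU, LS, NB, VQ, BZ, IC]
Visit TU → queue [LS, NB, VQ, BZ, IC]
Visit LS; enqueue KB, WW → queue [NB, VQ, BZ, IC, KB, WW]
Visit NB; enqueue WP → queue [VQ, BZ, IC, KB, WW, WP]
Visit VQ; enqueue QC, VC, ZD → queue [BZ, IC, KB, WW, WP, QC, VC, ZD]
Visit BZ → queue [IC, KB, WW, WP, QC, VC, ZD]
Visit IC → queue [KB, WW, WP, QC, VC, ZD]
Visit KB → queue [WW, WP, QC, VC, ZD]
Visit WW → queue [WP, QC, VC, ZD]
Visit WP → queue [QC, VC, ZD]
Visit QC → queue [VC, ZD]
Visit VC → queue [ZD]
Visit ZD; enqueue DG → queue [DG]
Visit DG → queue []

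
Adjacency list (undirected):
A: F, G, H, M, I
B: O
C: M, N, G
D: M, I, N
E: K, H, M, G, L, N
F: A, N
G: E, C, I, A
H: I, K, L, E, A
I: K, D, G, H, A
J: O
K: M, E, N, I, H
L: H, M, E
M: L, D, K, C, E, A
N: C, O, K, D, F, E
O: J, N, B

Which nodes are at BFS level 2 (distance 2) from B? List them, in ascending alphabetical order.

Level 0: B
Level 1: O
Level 2: J, N
Level 3: C, D, E, F, K
Level 4: A, G, H, I, L, M

J, N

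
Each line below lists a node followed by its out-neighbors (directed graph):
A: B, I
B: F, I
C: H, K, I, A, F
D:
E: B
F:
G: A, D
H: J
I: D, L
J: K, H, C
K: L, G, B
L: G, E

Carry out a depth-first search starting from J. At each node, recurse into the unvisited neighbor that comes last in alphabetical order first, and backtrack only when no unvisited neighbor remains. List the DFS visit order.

Visit J
J → K
K → L
L → G
G → D
G → A
A → I
A → B
B → F
L → E
J → H
J → C

J, K, L, G, D, A, I, B, F, E, H, C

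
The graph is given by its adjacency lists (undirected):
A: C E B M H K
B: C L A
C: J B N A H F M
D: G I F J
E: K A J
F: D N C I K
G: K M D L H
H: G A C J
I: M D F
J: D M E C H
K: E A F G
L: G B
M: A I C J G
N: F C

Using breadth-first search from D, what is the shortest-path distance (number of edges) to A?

3

Level 0: D
Level 1: F, G, I, J
Level 2: C, E, H, K, L, M, N
Level 3: A, B
A first appears at level 3.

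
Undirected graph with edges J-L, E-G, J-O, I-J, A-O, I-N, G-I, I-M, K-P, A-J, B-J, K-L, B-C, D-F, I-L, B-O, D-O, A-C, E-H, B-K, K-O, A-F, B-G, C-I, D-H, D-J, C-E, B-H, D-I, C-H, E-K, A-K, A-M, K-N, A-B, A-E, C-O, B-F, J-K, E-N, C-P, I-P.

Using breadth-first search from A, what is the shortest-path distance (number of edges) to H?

2

Level 0: A
Level 1: B, C, E, F, J, K, M, O
Level 2: D, G, H, I, L, N, P
H first appears at level 2.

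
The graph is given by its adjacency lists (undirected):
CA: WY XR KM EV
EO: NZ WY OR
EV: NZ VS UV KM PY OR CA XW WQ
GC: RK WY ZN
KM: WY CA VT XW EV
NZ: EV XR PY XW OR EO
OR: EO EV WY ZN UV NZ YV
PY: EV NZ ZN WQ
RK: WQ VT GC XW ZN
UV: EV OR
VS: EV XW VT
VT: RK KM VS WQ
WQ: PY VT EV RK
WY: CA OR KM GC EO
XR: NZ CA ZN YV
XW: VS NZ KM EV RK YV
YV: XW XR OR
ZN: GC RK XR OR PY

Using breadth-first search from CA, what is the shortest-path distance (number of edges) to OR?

Level 0: CA
Level 1: EV, KM, WY, XR
Level 2: EO, GC, NZ, OR, PY, UV, VS, VT, WQ, XW, YV, ZN
Level 3: RK
OR first appears at level 2.

2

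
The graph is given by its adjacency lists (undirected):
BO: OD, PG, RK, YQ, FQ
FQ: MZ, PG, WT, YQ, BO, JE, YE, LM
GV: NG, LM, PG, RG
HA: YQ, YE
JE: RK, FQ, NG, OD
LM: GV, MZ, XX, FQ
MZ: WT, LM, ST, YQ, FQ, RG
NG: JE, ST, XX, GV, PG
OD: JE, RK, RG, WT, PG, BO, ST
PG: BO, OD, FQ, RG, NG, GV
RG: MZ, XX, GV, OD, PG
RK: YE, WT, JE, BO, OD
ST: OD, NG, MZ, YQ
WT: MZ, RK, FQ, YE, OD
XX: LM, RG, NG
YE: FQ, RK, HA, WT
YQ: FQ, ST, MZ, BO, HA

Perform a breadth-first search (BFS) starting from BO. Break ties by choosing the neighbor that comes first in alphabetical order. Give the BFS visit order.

Visit BO; enqueue FQ, OD, PG, RK, YQ → queue [FQ, OD, PG, RK, YQ]
Visit FQ; enqueue JE, LM, MZ, WT, YE → queue [OD, PG, RK, YQ, JE, LM, MZ, WT, YE]
Visit OD; enqueue RG, ST → queue [PG, RK, YQ, JE, LM, MZ, WT, YE, RG, ST]
Visit PG; enqueue GV, NG → queue [RK, YQ, JE, LM, MZ, WT, YE, RG, ST, GV, NG]
Visit RK → queue [YQ, JE, LM, MZ, WT, YE, RG, ST, GV, NG]
Visit YQ; enqueue HA → queue [JE, LM, MZ, WT, YE, RG, ST, GV, NG, HA]
Visit JE → queue [LM, MZ, WT, YE, RG, ST, GV, NG, HA]
Visit LM; enqueue XX → queue [MZ, WT, YE, RG, ST, GV, NG, HA, XX]
Visit MZ → queue [WT, YE, RG, ST, GV, NG, HA, XX]
Visit WT → queue [YE, RG, ST, GV, NG, HA, XX]
Visit YE → queue [RG, ST, GV, NG, HA, XX]
Visit RG → queue [ST, GV, NG, HA, XX]
Visit ST → queue [GV, NG, HA, XX]
Visit GV → queue [NG, HA, XX]
Visit NG → queue [HA, XX]
Visit HA → queue [XX]
Visit XX → queue []

BO → FQ → OD → PG → RK → YQ → JE → LM → MZ → WT → YE → RG → ST → GV → NG → HA → XX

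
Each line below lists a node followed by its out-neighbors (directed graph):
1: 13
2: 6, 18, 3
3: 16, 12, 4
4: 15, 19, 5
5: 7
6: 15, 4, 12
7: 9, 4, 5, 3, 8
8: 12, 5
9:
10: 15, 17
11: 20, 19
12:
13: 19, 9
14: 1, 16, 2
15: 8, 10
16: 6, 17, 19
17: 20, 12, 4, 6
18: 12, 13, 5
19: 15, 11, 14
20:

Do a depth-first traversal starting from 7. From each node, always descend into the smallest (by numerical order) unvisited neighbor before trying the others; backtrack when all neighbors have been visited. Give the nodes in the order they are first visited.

7 3 4 5 15 8 12 10 17 6 20 19 11 14 1 13 9 2 18 16

Visit 7
7 → 3
3 → 4
4 → 5
4 → 15
15 → 8
8 → 12
15 → 10
10 → 17
17 → 6
17 → 20
4 → 19
19 → 11
19 → 14
14 → 1
1 → 13
13 → 9
14 → 2
2 → 18
14 → 16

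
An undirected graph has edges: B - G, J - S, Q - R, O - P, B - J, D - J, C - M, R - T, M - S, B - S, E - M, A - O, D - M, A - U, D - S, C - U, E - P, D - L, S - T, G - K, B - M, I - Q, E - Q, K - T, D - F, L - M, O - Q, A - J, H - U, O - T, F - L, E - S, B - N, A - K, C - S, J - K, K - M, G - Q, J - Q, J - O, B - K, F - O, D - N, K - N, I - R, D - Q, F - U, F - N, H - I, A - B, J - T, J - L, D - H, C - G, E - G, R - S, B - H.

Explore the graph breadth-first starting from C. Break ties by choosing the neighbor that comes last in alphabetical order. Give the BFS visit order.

Visit C; enqueue U, S, M, G → queue [U, S, M, G]
Visit U; enqueue H, F, A → queue [S, M, G, H, F, A]
Visit S; enqueue T, R, J, E, D, B → queue [M, G, H, F, A, T, R, J, E, D, B]
Visit M; enqueue L, K → queue [G, H, F, A, T, R, J, E, D, B, L, K]
Visit G; enqueue Q → queue [H, F, A, T, R, J, E, D, B, L, K, Q]
Visit H; enqueue I → queue [F, A, T, R, J, E, D, B, L, K, Q, I]
Visit F; enqueue O, N → queue [A, T, R, J, E, D, B, L, K, Q, I, O, N]
Visit A → queue [T, R, J, E, D, B, L, K, Q, I, O, N]
Visit T → queue [R, J, E, D, B, L, K, Q, I, O, N]
Visit R → queue [J, E, D, B, L, K, Q, I, O, N]
Visit J → queue [E, D, B, L, K, Q, I, O, N]
Visit E; enqueue P → queue [D, B, L, K, Q, I, O, N, P]
Visit D → queue [B, L, K, Q, I, O, N, P]
Visit B → queue [L, K, Q, I, O, N, P]
Visit L → queue [K, Q, I, O, N, P]
Visit K → queue [Q, I, O, N, P]
Visit Q → queue [I, O, N, P]
Visit I → queue [O, N, P]
Visit O → queue [N, P]
Visit N → queue [P]
Visit P → queue []

C → U → S → M → G → H → F → A → T → R → J → E → D → B → L → K → Q → I → O → N → P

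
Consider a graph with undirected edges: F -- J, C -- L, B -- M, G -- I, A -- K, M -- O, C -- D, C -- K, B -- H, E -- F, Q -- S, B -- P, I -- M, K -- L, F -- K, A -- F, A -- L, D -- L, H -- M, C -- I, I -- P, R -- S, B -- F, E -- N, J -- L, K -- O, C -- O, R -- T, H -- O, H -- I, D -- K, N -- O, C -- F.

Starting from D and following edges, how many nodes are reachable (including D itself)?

BFS from D visits: D, C, K, L, F, I, O, A, J, B, E, G, H, M, P, N
Reachable nodes: 16 of 20 total.

16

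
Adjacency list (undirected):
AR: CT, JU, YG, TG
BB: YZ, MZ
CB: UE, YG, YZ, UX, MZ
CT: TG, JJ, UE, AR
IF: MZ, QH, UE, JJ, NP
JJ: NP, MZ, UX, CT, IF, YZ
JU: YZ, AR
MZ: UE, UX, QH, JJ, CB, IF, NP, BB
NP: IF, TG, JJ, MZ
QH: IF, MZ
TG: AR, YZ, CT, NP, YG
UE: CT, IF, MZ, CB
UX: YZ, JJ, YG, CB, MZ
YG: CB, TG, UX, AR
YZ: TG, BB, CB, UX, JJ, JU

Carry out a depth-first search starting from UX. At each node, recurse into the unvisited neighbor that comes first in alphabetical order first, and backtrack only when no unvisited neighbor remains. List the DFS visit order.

Visit UX
UX → CB
CB → MZ
MZ → BB
BB → YZ
YZ → JJ
JJ → CT
CT → AR
AR → JU
AR → TG
TG → NP
NP → IF
IF → QH
IF → UE
TG → YG

UX → CB → MZ → BB → YZ → JJ → CT → AR → JU → TG → NP → IF → QH → UE → YG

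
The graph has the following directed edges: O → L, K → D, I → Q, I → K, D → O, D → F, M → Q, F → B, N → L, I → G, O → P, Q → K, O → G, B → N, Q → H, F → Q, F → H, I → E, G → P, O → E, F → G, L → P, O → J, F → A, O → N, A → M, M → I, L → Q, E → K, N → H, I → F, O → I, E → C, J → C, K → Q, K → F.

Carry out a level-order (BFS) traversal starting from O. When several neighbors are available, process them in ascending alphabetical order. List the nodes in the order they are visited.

Visit O; enqueue E, G, I, J, L, N, P → queue [E, G, I, J, L, N, P]
Visit E; enqueue C, K → queue [G, I, J, L, N, P, C, K]
Visit G → queue [I, J, L, N, P, C, K]
Visit I; enqueue F, Q → queue [J, L, N, P, C, K, F, Q]
Visit J → queue [L, N, P, C, K, F, Q]
Visit L → queue [N, P, C, K, F, Q]
Visit N; enqueue H → queue [P, C, K, F, Q, H]
Visit P → queue [C, K, F, Q, H]
Visit C → queue [K, F, Q, H]
Visit K; enqueue D → queue [F, Q, H, D]
Visit F; enqueue A, B → queue [Q, H, D, A, B]
Visit Q → queue [H, D, A, B]
Visit H → queue [D, A, B]
Visit D → queue [A, B]
Visit A; enqueue M → queue [B, M]
Visit B → queue [M]
Visit M → queue []

O, E, G, I, J, L, N, P, C, K, F, Q, H, D, A, B, M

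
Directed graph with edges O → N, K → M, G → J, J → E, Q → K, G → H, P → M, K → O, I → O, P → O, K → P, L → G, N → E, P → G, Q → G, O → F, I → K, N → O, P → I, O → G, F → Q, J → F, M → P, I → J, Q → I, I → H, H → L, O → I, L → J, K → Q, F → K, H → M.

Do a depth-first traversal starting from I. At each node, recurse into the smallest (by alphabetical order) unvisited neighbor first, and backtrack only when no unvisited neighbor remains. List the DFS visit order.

Visit I
I → H
H → L
L → G
G → J
J → E
J → F
F → K
K → M
M → P
P → O
O → N
K → Q

I H L G J E F K M P O N Q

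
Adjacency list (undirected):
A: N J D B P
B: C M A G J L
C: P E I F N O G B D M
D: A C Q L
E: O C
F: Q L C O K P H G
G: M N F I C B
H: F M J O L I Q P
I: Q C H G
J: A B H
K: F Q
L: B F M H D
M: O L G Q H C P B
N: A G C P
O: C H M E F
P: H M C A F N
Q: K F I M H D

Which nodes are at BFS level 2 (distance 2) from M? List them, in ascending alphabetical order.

A, D, E, F, I, J, K, N

Level 0: M
Level 1: B, C, G, H, L, O, P, Q
Level 2: A, D, E, F, I, J, K, N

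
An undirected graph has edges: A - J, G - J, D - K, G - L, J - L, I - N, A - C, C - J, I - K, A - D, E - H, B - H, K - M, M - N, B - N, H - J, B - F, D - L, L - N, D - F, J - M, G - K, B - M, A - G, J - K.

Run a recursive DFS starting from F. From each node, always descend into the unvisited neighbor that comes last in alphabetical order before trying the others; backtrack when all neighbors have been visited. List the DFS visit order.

F, D, L, N, M, K, J, H, E, B, G, A, C, I

Visit F
F → D
D → L
L → N
N → M
M → K
K → J
J → H
H → E
H → B
J → G
G → A
A → C
K → I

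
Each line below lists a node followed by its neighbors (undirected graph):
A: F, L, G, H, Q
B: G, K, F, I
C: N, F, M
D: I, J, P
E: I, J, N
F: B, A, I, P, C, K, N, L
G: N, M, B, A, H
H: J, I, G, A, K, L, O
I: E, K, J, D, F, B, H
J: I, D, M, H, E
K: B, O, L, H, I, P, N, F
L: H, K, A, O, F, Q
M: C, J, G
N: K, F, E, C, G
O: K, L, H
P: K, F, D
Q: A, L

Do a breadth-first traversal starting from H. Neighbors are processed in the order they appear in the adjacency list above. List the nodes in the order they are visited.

H → J → I → G → A → K → L → O → D → M → E → F → B → N → Q → P → C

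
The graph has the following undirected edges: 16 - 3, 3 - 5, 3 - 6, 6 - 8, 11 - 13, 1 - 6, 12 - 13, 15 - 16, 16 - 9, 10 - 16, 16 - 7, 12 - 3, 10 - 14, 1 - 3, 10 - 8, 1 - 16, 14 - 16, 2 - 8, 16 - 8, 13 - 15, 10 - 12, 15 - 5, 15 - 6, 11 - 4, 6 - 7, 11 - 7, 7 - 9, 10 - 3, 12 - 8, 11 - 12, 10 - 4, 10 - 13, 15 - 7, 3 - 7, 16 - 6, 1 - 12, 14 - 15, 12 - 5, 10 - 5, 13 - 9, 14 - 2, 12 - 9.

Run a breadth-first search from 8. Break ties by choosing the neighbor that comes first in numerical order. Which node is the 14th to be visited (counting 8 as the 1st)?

13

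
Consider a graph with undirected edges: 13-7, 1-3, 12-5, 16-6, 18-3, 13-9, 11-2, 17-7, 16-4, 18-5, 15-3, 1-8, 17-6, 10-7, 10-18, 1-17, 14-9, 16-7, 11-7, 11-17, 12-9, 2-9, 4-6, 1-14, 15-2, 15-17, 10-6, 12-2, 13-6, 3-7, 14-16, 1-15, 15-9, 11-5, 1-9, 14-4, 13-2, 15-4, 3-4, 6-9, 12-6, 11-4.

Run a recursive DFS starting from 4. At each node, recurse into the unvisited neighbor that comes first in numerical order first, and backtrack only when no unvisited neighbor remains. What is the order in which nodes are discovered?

Visit 4
4 → 3
3 → 1
1 → 8
1 → 9
9 → 2
2 → 11
11 → 5
5 → 12
12 → 6
6 → 10
10 → 7
7 → 13
7 → 16
16 → 14
7 → 17
17 → 15
10 → 18

4 -> 3 -> 1 -> 8 -> 9 -> 2 -> 11 -> 5 -> 12 -> 6 -> 10 -> 7 -> 13 -> 16 -> 14 -> 17 -> 15 -> 18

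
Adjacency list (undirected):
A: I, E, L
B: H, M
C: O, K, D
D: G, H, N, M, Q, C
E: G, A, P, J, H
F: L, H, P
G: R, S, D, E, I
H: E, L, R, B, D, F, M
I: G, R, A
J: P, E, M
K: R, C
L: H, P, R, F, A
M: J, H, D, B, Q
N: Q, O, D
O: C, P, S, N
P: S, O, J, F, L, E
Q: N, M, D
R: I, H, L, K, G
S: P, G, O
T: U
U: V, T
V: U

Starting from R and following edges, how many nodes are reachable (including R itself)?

BFS from R visits: R, G, H, I, K, L, D, E, S, B, F, M, A, C, P, N, Q, J, O
Reachable nodes: 19 of 22 total.

19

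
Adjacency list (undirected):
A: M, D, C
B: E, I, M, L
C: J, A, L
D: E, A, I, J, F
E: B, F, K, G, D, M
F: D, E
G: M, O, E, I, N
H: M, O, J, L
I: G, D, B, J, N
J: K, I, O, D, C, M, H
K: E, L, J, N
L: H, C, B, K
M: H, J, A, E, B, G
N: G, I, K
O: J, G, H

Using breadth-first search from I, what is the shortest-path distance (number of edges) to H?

2

Level 0: I
Level 1: B, D, G, J, N
Level 2: A, C, E, F, H, K, L, M, O
H first appears at level 2.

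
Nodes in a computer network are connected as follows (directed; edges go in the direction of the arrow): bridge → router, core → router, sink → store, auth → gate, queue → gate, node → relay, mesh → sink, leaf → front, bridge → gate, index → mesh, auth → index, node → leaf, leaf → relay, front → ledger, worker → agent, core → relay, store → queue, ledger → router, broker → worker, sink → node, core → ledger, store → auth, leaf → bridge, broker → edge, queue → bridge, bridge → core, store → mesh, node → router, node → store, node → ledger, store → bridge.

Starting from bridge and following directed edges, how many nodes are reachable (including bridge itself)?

6

BFS from bridge visits: bridge, router, gate, core, relay, ledger
Reachable nodes: 6 of 19 total.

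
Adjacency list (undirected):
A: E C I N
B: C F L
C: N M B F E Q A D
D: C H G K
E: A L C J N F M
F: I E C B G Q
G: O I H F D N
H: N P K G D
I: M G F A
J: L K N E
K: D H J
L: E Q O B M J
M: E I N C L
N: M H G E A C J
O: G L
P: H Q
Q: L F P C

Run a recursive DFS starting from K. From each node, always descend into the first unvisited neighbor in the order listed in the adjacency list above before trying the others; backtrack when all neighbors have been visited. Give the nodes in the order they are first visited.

K -> D -> C -> N -> M -> E -> A -> I -> G -> O -> L -> Q -> F -> B -> P -> H -> J

Visit K
K → D
D → C
C → N
N → M
M → E
E → A
A → I
I → G
G → O
O → L
L → Q
Q → F
F → B
Q → P
P → H
L → J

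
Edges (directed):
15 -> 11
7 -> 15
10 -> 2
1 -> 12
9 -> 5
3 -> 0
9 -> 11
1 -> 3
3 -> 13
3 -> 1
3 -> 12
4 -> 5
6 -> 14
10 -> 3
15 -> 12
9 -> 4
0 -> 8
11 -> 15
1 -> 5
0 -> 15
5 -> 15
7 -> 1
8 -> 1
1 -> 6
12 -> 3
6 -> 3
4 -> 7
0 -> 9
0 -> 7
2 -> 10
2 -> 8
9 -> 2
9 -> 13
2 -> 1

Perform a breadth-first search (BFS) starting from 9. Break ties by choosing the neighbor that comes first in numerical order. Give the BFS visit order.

9 2 4 5 11 13 1 8 10 7 15 3 6 12 0 14

Visit 9; enqueue 2, 4, 5, 11, 13 → queue [2, 4, 5, 11, 13]
Visit 2; enqueue 1, 8, 10 → queue [4, 5, 11, 13, 1, 8, 10]
Visit 4; enqueue 7 → queue [5, 11, 13, 1, 8, 10, 7]
Visit 5; enqueue 15 → queue [11, 13, 1, 8, 10, 7, 15]
Visit 11 → queue [13, 1, 8, 10, 7, 15]
Visit 13 → queue [1, 8, 10, 7, 15]
Visit 1; enqueue 3, 6, 12 → queue [8, 10, 7, 15, 3, 6, 12]
Visit 8 → queue [10, 7, 15, 3, 6, 12]
Visit 10 → queue [7, 15, 3, 6, 12]
Visit 7 → queue [15, 3, 6, 12]
Visit 15 → queue [3, 6, 12]
Visit 3; enqueue 0 → queue [6, 12, 0]
Visit 6; enqueue 14 → queue [12, 0, 14]
Visit 12 → queue [0, 14]
Visit 0 → queue [14]
Visit 14 → queue []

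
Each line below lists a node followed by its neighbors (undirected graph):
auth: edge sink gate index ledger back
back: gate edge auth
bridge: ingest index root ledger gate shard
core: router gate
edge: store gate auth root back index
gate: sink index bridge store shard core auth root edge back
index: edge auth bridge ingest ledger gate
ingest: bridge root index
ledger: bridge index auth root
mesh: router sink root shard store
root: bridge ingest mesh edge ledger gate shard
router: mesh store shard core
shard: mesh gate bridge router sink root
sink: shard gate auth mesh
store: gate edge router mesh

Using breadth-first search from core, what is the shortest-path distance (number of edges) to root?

2

Level 0: core
Level 1: gate, router
Level 2: auth, back, bridge, edge, index, mesh, root, shard, sink, store
Level 3: ingest, ledger
root first appears at level 2.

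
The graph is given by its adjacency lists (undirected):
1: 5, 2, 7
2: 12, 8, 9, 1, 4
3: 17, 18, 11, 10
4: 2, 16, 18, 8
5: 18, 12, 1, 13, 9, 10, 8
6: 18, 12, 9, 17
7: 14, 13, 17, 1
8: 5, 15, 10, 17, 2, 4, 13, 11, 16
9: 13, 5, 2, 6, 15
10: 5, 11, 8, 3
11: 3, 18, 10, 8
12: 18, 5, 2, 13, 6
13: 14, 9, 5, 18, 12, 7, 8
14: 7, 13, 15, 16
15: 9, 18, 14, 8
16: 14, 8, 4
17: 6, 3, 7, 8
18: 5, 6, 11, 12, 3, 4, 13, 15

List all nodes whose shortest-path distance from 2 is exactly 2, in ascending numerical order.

Level 0: 2
Level 1: 1, 4, 8, 9, 12
Level 2: 5, 6, 7, 10, 11, 13, 15, 16, 17, 18
Level 3: 3, 14

5, 6, 7, 10, 11, 13, 15, 16, 17, 18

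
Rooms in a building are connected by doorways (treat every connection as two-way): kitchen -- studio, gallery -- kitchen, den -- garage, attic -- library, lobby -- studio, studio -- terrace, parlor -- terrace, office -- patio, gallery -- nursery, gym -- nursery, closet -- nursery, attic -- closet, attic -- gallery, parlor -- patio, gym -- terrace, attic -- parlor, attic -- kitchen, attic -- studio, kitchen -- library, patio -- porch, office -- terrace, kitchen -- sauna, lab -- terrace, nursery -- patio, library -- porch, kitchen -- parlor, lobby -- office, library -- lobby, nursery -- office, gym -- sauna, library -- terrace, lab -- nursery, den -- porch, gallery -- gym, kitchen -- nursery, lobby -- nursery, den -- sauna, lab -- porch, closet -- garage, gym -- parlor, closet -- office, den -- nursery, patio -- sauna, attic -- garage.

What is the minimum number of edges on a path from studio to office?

2

Level 0: studio
Level 1: attic, kitchen, lobby, terrace
Level 2: closet, gallery, garage, gym, lab, library, nursery, office, parlor, sauna
Level 3: den, patio, porch
office first appears at level 2.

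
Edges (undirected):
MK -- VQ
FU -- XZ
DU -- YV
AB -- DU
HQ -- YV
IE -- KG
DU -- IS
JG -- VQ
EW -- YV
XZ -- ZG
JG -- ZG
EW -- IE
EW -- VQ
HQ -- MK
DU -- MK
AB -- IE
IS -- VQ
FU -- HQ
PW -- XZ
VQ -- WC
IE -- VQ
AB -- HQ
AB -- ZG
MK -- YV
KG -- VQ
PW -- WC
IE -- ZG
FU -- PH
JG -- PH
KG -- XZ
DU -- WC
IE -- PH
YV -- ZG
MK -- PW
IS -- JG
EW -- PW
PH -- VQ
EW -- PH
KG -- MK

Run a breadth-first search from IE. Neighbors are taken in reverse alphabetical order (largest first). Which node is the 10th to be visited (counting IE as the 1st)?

Visit IE; enqueue ZG, VQ, PH, KG, EW, AB → queue [ZG, VQ, PH, KG, EW, AB]
Visit ZG; enqueue YV, XZ, JG → queue [VQ, PH, KG, EW, AB, YV, XZ, JG]
Visit VQ; enqueue WC, MK, IS → queue [PH, KG, EW, AB, YV, XZ, JG, WC, MK, IS]
Visit PH; enqueue FU → queue [KG, EW, AB, YV, XZ, JG, WC, MK, IS, FU]
Visit KG → queue [EW, AB, YV, XZ, JG, WC, MK, IS, FU]
Visit EW; enqueue PW → queue [AB, YV, XZ, JG, WC, MK, IS, FU, PW]
Visit AB; enqueue HQ, DU → queue [YV, XZ, JG, WC, MK, IS, FU, PW, HQ, DU]
Visit YV → queue [XZ, JG, WC, MK, IS, FU, PW, HQ, DU]
Visit XZ → queue [JG, WC, MK, IS, FU, PW, HQ, DU]
Visit JG → queue [WC, MK, IS, FU, PW, HQ, DU]
Visit WC → queue [MK, IS, FU, PW, HQ, DU]
Visit MK → queue [IS, FU, PW, HQ, DU]
Visit IS → queue [FU, PW, HQ, DU]
Visit FU → queue [PW, HQ, DU]
Visit PW → queue [HQ, DU]
Visit HQ → queue [DU]
Visit DU → queue []

Visit order: IE, ZG, VQ, PH, KG, EW, AB, YV, XZ, JG, WC, MK, IS, FU, PW, HQ, DU

JG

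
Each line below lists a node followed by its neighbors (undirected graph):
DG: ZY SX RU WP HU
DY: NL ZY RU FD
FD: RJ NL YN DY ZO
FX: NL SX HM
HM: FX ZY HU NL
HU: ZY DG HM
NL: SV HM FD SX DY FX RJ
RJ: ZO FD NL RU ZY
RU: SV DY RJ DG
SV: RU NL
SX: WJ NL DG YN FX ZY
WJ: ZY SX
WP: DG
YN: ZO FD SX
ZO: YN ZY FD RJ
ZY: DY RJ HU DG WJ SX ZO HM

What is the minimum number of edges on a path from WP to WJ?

3

Level 0: WP
Level 1: DG
Level 2: HU, RU, SX, ZY
Level 3: DY, FX, HM, NL, RJ, SV, WJ, YN, ZO
Level 4: FD
WJ first appears at level 3.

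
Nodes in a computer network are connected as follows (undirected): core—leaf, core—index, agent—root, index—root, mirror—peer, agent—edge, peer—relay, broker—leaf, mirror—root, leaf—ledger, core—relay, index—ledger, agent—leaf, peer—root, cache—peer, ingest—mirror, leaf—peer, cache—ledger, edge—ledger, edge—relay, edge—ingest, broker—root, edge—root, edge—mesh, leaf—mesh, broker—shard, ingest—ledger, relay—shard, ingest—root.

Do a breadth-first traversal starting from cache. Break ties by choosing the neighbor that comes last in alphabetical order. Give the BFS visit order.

cache, peer, ledger, root, relay, mirror, leaf, ingest, index, edge, broker, agent, shard, core, mesh

Visit cache; enqueue peer, ledger → queue [peer, ledger]
Visit peer; enqueue root, relay, mirror, leaf → queue [ledger, root, relay, mirror, leaf]
Visit ledger; enqueue ingest, index, edge → queue [root, relay, mirror, leaf, ingest, index, edge]
Visit root; enqueue broker, agent → queue [relay, mirror, leaf, ingest, index, edge, broker, agent]
Visit relay; enqueue shard, core → queue [mirror, leaf, ingest, index, edge, broker, agent, shard, core]
Visit mirror → queue [leaf, ingest, index, edge, broker, agent, shard, core]
Visit leaf; enqueue mesh → queue [ingest, index, edge, broker, agent, shard, core, mesh]
Visit ingest → queue [index, edge, broker, agent, shard, core, mesh]
Visit index → queue [edge, broker, agent, shard, core, mesh]
Visit edge → queue [broker, agent, shard, core, mesh]
Visit broker → queue [agent, shard, core, mesh]
Visit agent → queue [shard, core, mesh]
Visit shard → queue [core, mesh]
Visit core → queue [mesh]
Visit mesh → queue []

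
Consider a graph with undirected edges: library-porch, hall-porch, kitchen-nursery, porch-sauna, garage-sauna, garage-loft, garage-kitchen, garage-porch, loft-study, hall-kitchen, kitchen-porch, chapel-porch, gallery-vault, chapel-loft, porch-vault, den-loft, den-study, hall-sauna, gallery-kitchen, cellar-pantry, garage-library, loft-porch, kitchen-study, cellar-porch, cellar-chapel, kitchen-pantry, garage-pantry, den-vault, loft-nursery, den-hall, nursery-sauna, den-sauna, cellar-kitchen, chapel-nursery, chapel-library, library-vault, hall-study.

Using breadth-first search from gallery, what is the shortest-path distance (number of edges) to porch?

2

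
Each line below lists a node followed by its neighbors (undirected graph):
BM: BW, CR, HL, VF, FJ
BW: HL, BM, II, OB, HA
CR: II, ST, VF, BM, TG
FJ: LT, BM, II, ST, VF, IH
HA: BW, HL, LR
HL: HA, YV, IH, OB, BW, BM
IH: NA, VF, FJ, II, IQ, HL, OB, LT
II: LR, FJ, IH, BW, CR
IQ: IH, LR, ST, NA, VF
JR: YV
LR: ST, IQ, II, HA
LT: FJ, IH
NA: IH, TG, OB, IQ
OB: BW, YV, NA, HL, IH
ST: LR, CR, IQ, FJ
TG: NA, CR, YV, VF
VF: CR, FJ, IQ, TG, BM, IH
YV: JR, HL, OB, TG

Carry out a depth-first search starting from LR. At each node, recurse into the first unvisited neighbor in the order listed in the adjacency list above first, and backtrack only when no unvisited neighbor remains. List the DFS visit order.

Visit LR
LR → ST
ST → CR
CR → II
II → FJ
FJ → LT
LT → IH
IH → NA
NA → TG
TG → YV
YV → JR
YV → HL
HL → HA
HA → BW
BW → BM
BM → VF
VF → IQ
BW → OB

LR, ST, CR, II, FJ, LT, IH, NA, TG, YV, JR, HL, HA, BW, BM, VF, IQ, OB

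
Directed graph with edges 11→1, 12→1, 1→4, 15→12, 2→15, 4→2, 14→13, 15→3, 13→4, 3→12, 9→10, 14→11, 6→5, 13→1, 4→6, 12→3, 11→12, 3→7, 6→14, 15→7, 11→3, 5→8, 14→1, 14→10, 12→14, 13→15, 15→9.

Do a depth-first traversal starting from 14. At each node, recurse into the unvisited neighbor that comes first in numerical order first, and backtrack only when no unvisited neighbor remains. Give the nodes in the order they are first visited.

14, 1, 4, 2, 15, 3, 7, 12, 9, 10, 6, 5, 8, 11, 13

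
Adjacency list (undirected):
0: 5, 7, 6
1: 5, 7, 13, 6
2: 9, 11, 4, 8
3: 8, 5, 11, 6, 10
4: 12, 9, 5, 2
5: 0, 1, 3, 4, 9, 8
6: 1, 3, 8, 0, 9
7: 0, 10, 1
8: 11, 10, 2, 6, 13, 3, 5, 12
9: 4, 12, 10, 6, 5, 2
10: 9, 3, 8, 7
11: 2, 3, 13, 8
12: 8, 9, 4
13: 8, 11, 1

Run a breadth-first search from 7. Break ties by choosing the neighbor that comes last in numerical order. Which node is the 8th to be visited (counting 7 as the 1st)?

13

Visit 7; enqueue 10, 1, 0 → queue [10, 1, 0]
Visit 10; enqueue 9, 8, 3 → queue [1, 0, 9, 8, 3]
Visit 1; enqueue 13, 6, 5 → queue [0, 9, 8, 3, 13, 6, 5]
Visit 0 → queue [9, 8, 3, 13, 6, 5]
Visit 9; enqueue 12, 4, 2 → queue [8, 3, 13, 6, 5, 12, 4, 2]
Visit 8; enqueue 11 → queue [3, 13, 6, 5, 12, 4, 2, 11]
Visit 3 → queue [13, 6, 5, 12, 4, 2, 11]
Visit 13 → queue [6, 5, 12, 4, 2, 11]
Visit 6 → queue [5, 12, 4, 2, 11]
Visit 5 → queue [12, 4, 2, 11]
Visit 12 → queue [4, 2, 11]
Visit 4 → queue [2, 11]
Visit 2 → queue [11]
Visit 11 → queue []

Visit order: 7, 10, 1, 0, 9, 8, 3, 13, 6, 5, 12, 4, 2, 11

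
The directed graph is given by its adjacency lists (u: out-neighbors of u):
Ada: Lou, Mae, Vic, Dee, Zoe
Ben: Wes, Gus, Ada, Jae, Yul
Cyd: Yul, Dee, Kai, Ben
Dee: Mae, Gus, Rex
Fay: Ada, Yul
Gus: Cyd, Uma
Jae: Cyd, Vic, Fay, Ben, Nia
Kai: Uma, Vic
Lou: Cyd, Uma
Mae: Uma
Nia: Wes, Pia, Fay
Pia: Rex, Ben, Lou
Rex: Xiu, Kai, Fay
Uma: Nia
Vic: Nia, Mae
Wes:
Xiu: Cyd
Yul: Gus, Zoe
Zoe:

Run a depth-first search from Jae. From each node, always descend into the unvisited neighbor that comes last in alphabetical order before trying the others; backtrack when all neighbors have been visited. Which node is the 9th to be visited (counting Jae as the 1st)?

Visit Jae
Jae → Vic
Vic → Nia
Nia → Wes
Nia → Pia
Pia → Rex
Rex → Xiu
Xiu → Cyd
Cyd → Yul
Yul → Zoe
Yul → Gus
Gus → Uma
Cyd → Kai
Cyd → Dee
Dee → Mae
Cyd → Ben
Ben → Ada
Ada → Lou
Rex → Fay

Visit order: Jae, Vic, Nia, Wes, Pia, Rex, Xiu, Cyd, Yul, Zoe, Gus, Uma, Kai, Dee, Mae, Ben, Ada, Lou, Fay

Yul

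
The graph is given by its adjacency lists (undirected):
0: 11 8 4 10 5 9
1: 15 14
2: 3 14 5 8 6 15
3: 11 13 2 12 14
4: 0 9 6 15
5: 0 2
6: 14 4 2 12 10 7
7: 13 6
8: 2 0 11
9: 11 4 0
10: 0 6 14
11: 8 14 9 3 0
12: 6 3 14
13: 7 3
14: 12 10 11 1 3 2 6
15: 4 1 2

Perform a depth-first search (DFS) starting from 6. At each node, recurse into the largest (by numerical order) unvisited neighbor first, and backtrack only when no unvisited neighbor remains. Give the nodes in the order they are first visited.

Visit 6
6 → 14
14 → 12
12 → 3
3 → 13
13 → 7
3 → 11
11 → 9
9 → 4
4 → 15
15 → 2
2 → 8
8 → 0
0 → 10
0 → 5
15 → 1

6 → 14 → 12 → 3 → 13 → 7 → 11 → 9 → 4 → 15 → 2 → 8 → 0 → 10 → 5 → 1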